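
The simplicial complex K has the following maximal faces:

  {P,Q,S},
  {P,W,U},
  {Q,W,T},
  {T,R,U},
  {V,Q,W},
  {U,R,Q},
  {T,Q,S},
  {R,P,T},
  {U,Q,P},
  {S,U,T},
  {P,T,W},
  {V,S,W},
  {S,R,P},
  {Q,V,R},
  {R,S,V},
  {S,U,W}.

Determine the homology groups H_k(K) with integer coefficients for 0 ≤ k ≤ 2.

H_0 = Z,  H_1 = Z^2,  H_2 = Z.

Order the vertices as P < Q < R < S < T < U < V < W. Listing each simplex with vertices in this order, K has dimension 2 with simplices:

  0-simplices (8): P, Q, R, S, T, U, V, W
  1-simplices (24): PQ, PR, PS, PT, PU, PW, QR, QS, QT, QU, QV, QW, RS, RT, RU, RV, ST, SU, SV, SW, TU, TW, UW, VW
  2-simplices (16): PQS, PQU, PRS, PRT, PTW, PUW, QRU, QRV, QST, QTW, QVW, RSV, RTU, STU, SUW, SVW

so the chain groups are C_0 ≅ Z^8, C_1 ≅ Z^24, C_2 ≅ Z^16.

Boundary ∂_1: C_1 → C_0 is given by ∂[p,q] = [q] − [p].
The resulting 8×24 matrix has rank 7, and its Smith normal form has invariant factors (1,1,1,1,1,1,1).

The boundary map ∂_2: C_2 → C_1 sends each 2-simplex [p,q,r] to [q,r] − [p,r] + [p,q]. For instance
  ∂QRV = RV − QV + QR,
  ∂QRU = RU − QU + QR.
The 24×16 boundary matrix has rank 15 and Smith normal form diag(1,1,1,1,1,1,1,1,1,1,1,1,1,1,1).

Now H_k = ker ∂_k / im ∂_{k+1}, so:

  H_0: rank C_0 − rank ∂_1 = 8 − 7 = 1, and the invariant factors of ∂_1 are all 1, so H_0 = Z.
  H_1: rank ker ∂_1 − rank ∂_2 = (24 − 7) − 15 = 2, and the invariant factors of ∂_2 are all 1, so H_1 = Z^2.
  H_2: rank ker ∂_2 − rank ∂_3 = (16 − 15) − 0 = 1, and there is no ∂_3, so H_2 = Z.

(K is a triangulation of the torus T^2.)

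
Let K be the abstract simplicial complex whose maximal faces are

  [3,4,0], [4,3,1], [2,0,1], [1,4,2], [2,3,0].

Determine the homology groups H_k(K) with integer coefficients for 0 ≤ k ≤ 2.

H_0 ≅ Z,  H_1 ≅ Z,  H_2 = 0.

Order the vertices as 0 < 1 < 2 < 3 < 4. Listing each simplex with vertices in this order, K has dimension 2 with simplices:

  0-simplices (5): [0], [1], [2], [3], [4]
  1-simplices (10): [0,1], [0,2], [0,3], [0,4], [1,2], [1,3], [1,4], [2,3], [2,4], [3,4]
  2-simplices (5): [0,1,2], [0,2,3], [0,3,4], [1,2,4], [1,3,4]

so the chain groups are C_0 ≅ Z^5, C_1 ≅ Z^10, C_2 ≅ Z^5.

Boundary ∂_1: C_1 → C_0 maps an edge to its endpoints' difference, ∂[p,q] = q − p.
The resulting 5×10 matrix has rank 4, and its Smith normal form has invariant factors (1,1,1,1).

∂_2: C_2 → C_1 sends each 2-simplex [p,q,r] to [q,r] − [p,r] + [p,q]. For instance
  ∂[1,2,4] = [2,4] − [1,4] + [1,2],
  ∂[0,1,2] = [1,2] − [0,2] + [0,1].
This gives a 10×5 integer matrix of rank 5; reducing to Smith normal form yields diagonal entries (1,1,1,1,1).

Reading off H_k = ker ∂_k / im ∂_{k+1}:

  H_0: rank C_0 − rank ∂_1 = 5 − 4 = 1, and the invariant factors of ∂_1 are all 1, so H_0 = Z.
  H_1: rank ker ∂_1 − rank ∂_2 = (10 − 4) − 5 = 1, and the invariant factors of ∂_2 are all 1, so H_1 = Z.
  H_2: rank ker ∂_2 − rank ∂_3 = (5 − 5) − 0 = 0, and there is no ∂_3, so H_2 = 0.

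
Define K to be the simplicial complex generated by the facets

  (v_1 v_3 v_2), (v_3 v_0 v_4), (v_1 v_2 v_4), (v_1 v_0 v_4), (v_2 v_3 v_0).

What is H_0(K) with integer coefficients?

H_0 = Z.

K has 5 vertices, 10 edges, 5 triangles.
rank ∂_0 = 0, rank ∂_1 = 4 ⇒ b_0 = 5 − 0 − 4 = 1; all invariant factors of ∂_1 are 1 so no torsion. So H_0 = Z.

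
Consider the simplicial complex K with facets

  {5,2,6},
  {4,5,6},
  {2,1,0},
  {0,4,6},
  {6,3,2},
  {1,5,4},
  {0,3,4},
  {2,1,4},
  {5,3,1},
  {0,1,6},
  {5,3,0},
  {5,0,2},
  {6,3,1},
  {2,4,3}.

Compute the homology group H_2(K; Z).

H_2 = Z.

Order the vertices as 0 < 1 < 2 < 3 < 4 < 5 < 6. Listing each simplex with vertices in this order, K has dimension 2 with simplices:

  0-simplices (7): [0], [1], [2], [3], [4], [5], [6]
  1-simplices (21): [0,1], [0,2], [0,3], [0,4], [0,5], [0,6], [1,2], [1,3], [1,4], [1,5], [1,6], [2,3], [2,4], [2,5], [2,6], [3,4], [3,5], [3,6], [4,5], [4,6], [5,6]
  2-simplices (14): [0,1,2], [0,1,6], [0,2,5], [0,3,4], [0,3,5], [0,4,6], [1,2,4], [1,3,5], [1,3,6], [1,4,5], [2,3,4], [2,3,6], [2,5,6], [4,5,6]

giving chain groups C_0 ≅ Z^7, C_1 ≅ Z^21, C_2 ≅ Z^14.

∂_1: C_1 → C_0 maps an edge to its endpoints' difference, ∂[p,q] = q − p. For instance
  ∂[3,4] = [4] − [3].
The resulting 7×21 matrix has rank 6, and its Smith normal form has invariant factors (1,1,1,1,1,1).

∂_2: C_2 → C_1 acts by ∂[p,q,r] = [q,r] − [p,r] + [p,q]. For instance
  ∂[0,4,6] = [4,6] − [0,6] + [0,4],
  ∂[0,1,6] = [1,6] − [0,6] + [0,1].
As a 21×14 matrix over Z this has rank 13, with invariant factors (1,1,1,1,1,1,1,1,1,1,1,1,1).

Now H_k = ker ∂_k / im ∂_{k+1}, so:

  H_2: rank ker ∂_2 − rank ∂_3 = (14 − 13) − 0 = 1, and there is no ∂_3, so H_2 = Z.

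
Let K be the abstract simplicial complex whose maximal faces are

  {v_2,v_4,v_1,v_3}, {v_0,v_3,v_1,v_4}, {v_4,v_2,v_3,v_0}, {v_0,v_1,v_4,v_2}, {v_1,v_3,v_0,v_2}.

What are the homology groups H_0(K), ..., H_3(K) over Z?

H_0 = Z,  H_1 = 0,  H_2 = 0,  H_3 = Z.

Take the total order v_0 < v_1 < v_2 < v_3 < v_4 on the vertex set. Then K (dimension 3) consists of the simplices:

  0-simplices (5): [v_0], [v_1], [v_2], [v_3], [v_4]
  1-simplices (10): [v_0,v_1], [v_0,v_2], [v_0,v_3], [v_0,v_4], [v_1,v_2], [v_1,v_3], [v_1,v_4], [v_2,v_3], [v_2,v_4], [v_3,v_4]
  2-simplices (10): [v_0,v_1,v_2], [v_0,v_1,v_3], [v_0,v_1,v_4], [v_0,v_2,v_3], [v_0,v_2,v_4], [v_0,v_3,v_4], [v_1,v_2,v_3], [v_1,v_2,v_4], [v_1,v_3,v_4], [v_2,v_3,v_4]
  3-simplices (5): [v_0,v_1,v_2,v_3], [v_0,v_1,v_2,v_4], [v_0,v_1,v_3,v_4], [v_0,v_2,v_3,v_4], [v_1,v_2,v_3,v_4]

Hence C_0 ≅ Z^5, C_1 ≅ Z^10, C_2 ≅ Z^10, C_3 ≅ Z^5.

∂_1: C_1 → C_0 sends each edge [p,q] (with p < q) to q − p.
The resulting 5×10 matrix has rank 4, and its Smith normal form has invariant factors (1,1,1,1).

The boundary map ∂_2: C_2 → C_1 acts by ∂[p,q,r] = [q,r] − [p,r] + [p,q]. For instance
  ∂[v_2,v_3,v_4] = [v_3,v_4] − [v_2,v_4] + [v_2,v_3],
  ∂[v_1,v_2,v_4] = [v_2,v_4] − [v_1,v_4] + [v_1,v_2].
The resulting 10×10 matrix has rank 6, and its Smith normal form has invariant factors (1,1,1,1,1,1).

∂_3: C_3 → C_2 sends each 3-simplex σ to the alternating sum Σ_i (−1)^i (σ with its i-th vertex removed). For instance
  ∂[v_0,v_1,v_3,v_4] = [v_1,v_3,v_4] − [v_0,v_3,v_4] + [v_0,v_1,v_4] − [v_0,v_1,v_3],
  ∂[v_0,v_1,v_2,v_3] = [v_1,v_2,v_3] − [v_0,v_2,v_3] + [v_0,v_1,v_3] − [v_0,v_1,v_2].
The 10×5 boundary matrix has rank 4 and Smith normal form diag(1,1,1,1).

Reading off H_k = ker ∂_k / im ∂_{k+1}:

  H_0: rank C_0 − rank ∂_1 = 5 − 4 = 1, and the invariant factors of ∂_1 are all 1, so H_0 ≅ Z.
  H_1: rank ker ∂_1 − rank ∂_2 = (10 − 4) − 6 = 0, and the invariant factors of ∂_2 are all 1, so H_1 ≅ 0.
  H_2: rank ker ∂_2 − rank ∂_3 = (10 − 6) − 4 = 0, and the invariant factors of ∂_3 are all 1, so H_2 ≅ 0.
  H_3: rank ker ∂_3 − rank ∂_4 = (5 − 4) − 0 = 1, and there is no ∂_4, so H_3 ≅ Z.

(K is a triangulation of the 3-sphere S^3.)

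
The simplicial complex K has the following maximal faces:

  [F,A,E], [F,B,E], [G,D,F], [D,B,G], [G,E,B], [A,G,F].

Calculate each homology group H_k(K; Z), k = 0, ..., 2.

Take the total order A < B < D < E < F < G on the vertex set. Then K (dimension 2) consists of the simplices:

  0-simplices (6): A, B, D, E, F, G
  1-simplices (12): AE, AF, AG, BD, BE, BF, BG, DF, DG, EF, EG, FG
  2-simplices (6): AEF, AFG, BDG, BEF, BEG, DFG

so the chain groups are C_0 ≅ Z^6, C_1 ≅ Z^12, C_2 ≅ Z^6.

∂_1: C_1 → C_0 sends each edge [p,q] (with p < q) to q − p.
As a 6×12 matrix over Z this has rank 5, with invariant factors (1,1,1,1,1).

The boundary map ∂_2: C_2 → C_1 sends each 2-simplex [p,q,r] to [q,r] − [p,r] + [p,q]. For instance
  ∂DFG = FG − DG + DF,
  ∂BDG = DG − BG + BD.
As a 12×6 matrix over Z this has rank 6, with invariant factors (1,1,1,1,1,1).

From H_k ≅ ker(∂_k) / im(∂_{k+1}) we obtain:

  H_0: rank C_0 − rank ∂_1 = 6 − 5 = 1, and the invariant factors of ∂_1 are all 1, so H_0 ≅ Z.
  H_1: rank ker ∂_1 − rank ∂_2 = (12 − 5) − 6 = 1, and the invariant factors of ∂_2 are all 1, so H_1 ≅ Z.
  H_2: rank ker ∂_2 − rank ∂_3 = (6 − 6) − 0 = 0, and there is no ∂_3, so H_2 ≅ 0.

(K is a triangulation of the cylinder S^1 x I.)

H_0 = Z,  H_1 = Z,  H_2 = 0.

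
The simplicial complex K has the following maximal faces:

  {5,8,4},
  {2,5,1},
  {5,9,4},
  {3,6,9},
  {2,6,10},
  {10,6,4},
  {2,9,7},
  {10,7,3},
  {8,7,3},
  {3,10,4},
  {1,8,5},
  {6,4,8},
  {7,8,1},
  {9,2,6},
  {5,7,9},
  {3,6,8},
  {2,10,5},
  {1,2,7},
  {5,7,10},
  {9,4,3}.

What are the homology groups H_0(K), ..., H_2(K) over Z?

We work with the vertex ordering 1 < 2 < 3 < 4 < 5 < 6 < 7 < 8 < 9 < 10. The simplices of K, each written with vertices in increasing order, are:

  0-simplices (10): [1], [2], [3], [4], [5], [6], [7], [8], [9], [10]
  1-simplices (30): (30 of them)
  2-simplices (20): (20 of them)

giving chain groups C_0 ≅ Z^10, C_1 ≅ Z^30, C_2 ≅ Z^20.

The boundary map ∂_1: C_1 → C_0 maps an edge to its endpoints' difference, ∂[p,q] = q − p.
As a 10×30 matrix over Z this has rank 9, with invariant factors (1,1,1,1,1,1,1,1,1).

∂_2: C_2 → C_1 acts by ∂[p,q,r] = [q,r] − [p,r] + [p,q]. For instance
  ∂[2,7,9] = [7,9] − [2,9] + [2,7],
  ∂[3,4,10] = [4,10] − [3,10] + [3,4].
This gives a 30×20 integer matrix of rank 20; reducing to Smith normal form yields diagonal entries (1,1,1,1,1,1,1,1,1,1,1,1,1,1,1,1,1,1,1,2).

Computing H_k = (kernel of ∂_k) / (image of ∂_{k+1}):

  H_0: rank C_0 − rank ∂_1 = 10 − 9 = 1, and the invariant factors of ∂_1 are all 1, so H_0 = Z.
  H_1: rank ker ∂_1 − rank ∂_2 = (30 − 9) − 20 = 1, and ∂_2 has invariant factor 2 > 1, so H_1 = Z × Z/2.
  H_2: rank ker ∂_2 − rank ∂_3 = (20 − 20) − 0 = 0, and there is no ∂_3, so H_2 = 0.

As a check, the Euler characteristic is 10 − 30 + 20 = 0, which agrees with 1 − 1 + 0 = 0.

H_0 = Z,  H_1 = Z × Z/2,  H_2 = 0.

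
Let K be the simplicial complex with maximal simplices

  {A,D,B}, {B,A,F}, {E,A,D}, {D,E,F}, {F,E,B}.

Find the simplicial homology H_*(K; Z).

H_0 ≅ Z,  H_1 ≅ Z,  H_2 = 0.

Fix the vertex order A < B < D < E < F and write every simplex with vertices in increasing order. Then dim K = 2 and the simplices of K are:

  0-simplices (5): A, B, D, E, F
  1-simplices (10): AB, AD, AE, AF, BD, BE, BF, DE, DF, EF
  2-simplices (5): ABD, ABF, ADE, BEF, DEF

giving chain groups C_0 ≅ Z^5, C_1 ≅ Z^10, C_2 ≅ Z^5.

∂_1: C_1 → C_0 is given by ∂[p,q] = [q] − [p].
The resulting 5×10 matrix has rank 4, and its Smith normal form has invariant factors (1,1,1,1).

∂_2: C_2 → C_1 sends each 2-simplex [p,q,r] to [q,r] − [p,r] + [p,q]. For instance
  ∂ADE = DE − AE + AD,
  ∂ABD = BD − AD + AB.
The resulting 10×5 matrix has rank 5, and its Smith normal form has invariant factors (1,1,1,1,1).

Computing H_k = (kernel of ∂_k) / (image of ∂_{k+1}):

  H_0: rank C_0 − rank ∂_1 = 5 − 4 = 1, and the invariant factors of ∂_1 are all 1, so H_0 = Z.
  H_1: rank ker ∂_1 − rank ∂_2 = (10 − 4) − 5 = 1, and the invariant factors of ∂_2 are all 1, so H_1 = Z.
  H_2: rank ker ∂_2 − rank ∂_3 = (5 − 5) − 0 = 0, and there is no ∂_3, so H_2 = 0.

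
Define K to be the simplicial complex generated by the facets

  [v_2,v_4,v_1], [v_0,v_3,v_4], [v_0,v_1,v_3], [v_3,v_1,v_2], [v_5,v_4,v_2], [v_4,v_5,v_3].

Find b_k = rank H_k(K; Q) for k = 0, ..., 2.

b_0 = 1, b_1 = 1, b_2 = 0.

We work with the vertex ordering v_0 < v_1 < v_2 < v_3 < v_4 < v_5. The simplices of K, each written with vertices in increasing order, are:

  0-simplices (6): [v_0], [v_1], [v_2], [v_3], [v_4], [v_5]
  1-simplices (12): [v_0,v_1], [v_0,v_3], [v_0,v_4], [v_1,v_2], [v_1,v_3], [v_1,v_4], [v_2,v_3], [v_2,v_4], [v_2,v_5], [v_3,v_4], [v_3,v_5], [v_4,v_5]
  2-simplices (6): [v_0,v_1,v_3], [v_0,v_3,v_4], [v_1,v_2,v_3], [v_1,v_2,v_4], [v_2,v_4,v_5], [v_3,v_4,v_5]

giving chain groups C_0 ≅ Z^6, C_1 ≅ Z^12, C_2 ≅ Z^6.

∂_1: C_1 → C_0 is given by ∂[p,q] = [q] − [p].
This gives a 6×12 integer matrix of rank 5; reducing to Smith normal form yields diagonal entries (1,1,1,1,1).

Boundary ∂_2: C_2 → C_1 sends each 2-simplex [p,q,r] to [q,r] − [p,r] + [p,q]. For instance
  ∂[v_3,v_4,v_5] = [v_4,v_5] − [v_3,v_5] + [v_3,v_4],
  ∂[v_1,v_2,v_4] = [v_2,v_4] − [v_1,v_4] + [v_1,v_2].
This gives a 12×6 integer matrix of rank 6; reducing to Smith normal form yields diagonal entries (1,1,1,1,1,1).

Computing H_k = (kernel of ∂_k) / (image of ∂_{k+1}):

  H_0: rank C_0 − rank ∂_1 = 6 − 5 = 1, and the invariant factors of ∂_1 are all 1, so H_0 = Z.
  H_1: rank ker ∂_1 − rank ∂_2 = (12 − 5) − 6 = 1, and the invariant factors of ∂_2 are all 1, so H_1 = Z.
  H_2: rank ker ∂_2 − rank ∂_3 = (6 − 6) − 0 = 0, and there is no ∂_3, so H_2 = 0.

As a check, the Euler characteristic is 6 − 12 + 6 = 0, which agrees with 1 − 1 + 0 = 0.
(K is a triangulation of the cylinder S^1 x I.)

Hence the Betti numbers are b_0 = 1, b_1 = 1, b_2 = 0.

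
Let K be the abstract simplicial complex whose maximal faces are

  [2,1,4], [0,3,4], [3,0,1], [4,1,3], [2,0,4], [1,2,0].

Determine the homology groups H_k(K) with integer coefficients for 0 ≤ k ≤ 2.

H_0 = Z,  H_1 = 0,  H_2 = Z.

We work with the vertex ordering 0 < 1 < 2 < 3 < 4. The simplices of K, each written with vertices in increasing order, are:

  0-simplices (5): [0], [1], [2], [3], [4]
  1-simplices (9): [0,1], [0,2], [0,3], [0,4], [1,2], [1,3], [1,4], [2,4], [3,4]
  2-simplices (6): [0,1,2], [0,1,3], [0,2,4], [0,3,4], [1,2,4], [1,3,4]

Hence C_0 ≅ Z^5, C_1 ≅ Z^9, C_2 ≅ Z^6.

Boundary ∂_1: C_1 → C_0 is given by ∂[p,q] = [q] − [p]. For instance
  ∂[0,1] = [1] − [0].
The 5×9 boundary matrix has rank 4 and Smith normal form diag(1,1,1,1).

The boundary map ∂_2: C_2 → C_1 sends each 2-simplex [p,q,r] to [q,r] − [p,r] + [p,q]. For instance
  ∂[1,2,4] = [2,4] − [1,4] + [1,2],
  ∂[0,2,4] = [2,4] − [0,4] + [0,2].
The 9×6 boundary matrix has rank 5 and Smith normal form diag(1,1,1,1,1).

Computing H_k = (kernel of ∂_k) / (image of ∂_{k+1}):

  H_0: rank C_0 − rank ∂_1 = 5 − 4 = 1, and the invariant factors of ∂_1 are all 1, so H_0 ≅ Z.
  H_1: rank ker ∂_1 − rank ∂_2 = (9 − 4) − 5 = 0, and the invariant factors of ∂_2 are all 1, so H_1 ≅ 0.
  H_2: rank ker ∂_2 − rank ∂_3 = (6 − 5) − 0 = 1, and there is no ∂_3, so H_2 ≅ Z.

(K is a triangulation of the 2-sphere S^2.)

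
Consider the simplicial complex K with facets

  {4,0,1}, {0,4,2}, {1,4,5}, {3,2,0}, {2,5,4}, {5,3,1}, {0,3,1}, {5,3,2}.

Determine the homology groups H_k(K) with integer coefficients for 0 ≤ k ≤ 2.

H_0 = Z,  H_1 = 0,  H_2 = Z.

K has 6 vertices, 12 edges, 8 triangles.
rank ∂_0 = 0, rank ∂_1 = 5 ⇒ b_0 = 6 − 0 − 5 = 1; all invariant factors of ∂_1 are 1 so no torsion. So H_0 = Z.
rank ∂_1 = 5, rank ∂_2 = 7 ⇒ b_1 = 12 − 5 − 7 = 0; all invariant factors of ∂_2 are 1 so no torsion. So H_1 = 0.
rank ∂_2 = 7, rank ∂_3 = 0 ⇒ b_2 = 8 − 7 − 0 = 1. So H_2 = Z.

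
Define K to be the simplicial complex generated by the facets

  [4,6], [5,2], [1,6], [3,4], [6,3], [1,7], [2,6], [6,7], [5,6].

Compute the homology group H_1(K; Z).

H_1 ≅ Z^3.

Take the total order 1 < 2 < 3 < 4 < 5 < 6 < 7 on the vertex set. Then K (dimension 1) consists of the simplices:

  0-simplices (7): [1], [2], [3], [4], [5], [6], [7]
  1-simplices (9): [1,6], [1,7], [2,5], [2,6], [3,4], [3,6], [4,6], [5,6], [6,7]

so the chain groups are C_0 ≅ Z^7, C_1 ≅ Z^9.

∂_1: C_1 → C_0 sends each edge [p,q] (with p < q) to q − p.
This gives a 7×9 integer matrix of rank 6; reducing to Smith normal form yields diagonal entries (1,1,1,1,1,1).

Reading off H_k = ker ∂_k / im ∂_{k+1}:

  H_1: rank ker ∂_1 − rank ∂_2 = (9 − 6) − 0 = 3, and there is no ∂_2, so H_1 ≅ Z^3.

(K is a triangulation of a wedge of 3 circles.)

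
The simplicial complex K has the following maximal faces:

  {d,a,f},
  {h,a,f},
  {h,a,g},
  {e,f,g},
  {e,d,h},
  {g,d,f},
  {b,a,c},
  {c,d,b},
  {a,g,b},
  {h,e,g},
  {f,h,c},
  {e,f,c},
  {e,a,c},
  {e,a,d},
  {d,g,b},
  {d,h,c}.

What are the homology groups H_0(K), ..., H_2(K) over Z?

K has 8 vertices, 24 edges, 16 triangles.
rank ∂_0 = 0, rank ∂_1 = 7 ⇒ b_0 = 8 − 0 − 7 = 1; all invariant factors of ∂_1 are 1 so no torsion. So H_0 = Z.
rank ∂_1 = 7, rank ∂_2 = 15 ⇒ b_1 = 24 − 7 − 15 = 2; all invariant factors of ∂_2 are 1 so no torsion. So H_1 = Z^2.
rank ∂_2 = 15, rank ∂_3 = 0 ⇒ b_2 = 16 − 15 − 0 = 1. So H_2 = Z.

H_0 ≅ Z,  H_1 ≅ Z^2,  H_2 ≅ Z.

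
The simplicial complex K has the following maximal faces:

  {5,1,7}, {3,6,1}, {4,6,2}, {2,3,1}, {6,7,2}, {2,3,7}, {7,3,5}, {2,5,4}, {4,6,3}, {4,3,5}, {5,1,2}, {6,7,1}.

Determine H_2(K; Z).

H_2 = 0.

Take the total order 1 < 2 < 3 < 4 < 5 < 6 < 7 on the vertex set. Then K (dimension 2) consists of the simplices:

  0-simplices (7): [1], [2], [3], [4], [5], [6], [7]
  1-simplices (18): [1,2], [1,3], [1,5], [1,6], [1,7], [2,3], [2,4], [2,5], [2,6], [2,7], [3,4], [3,5], [3,6], [3,7], [4,5], [4,6], [5,7], [6,7]
  2-simplices (12): [1,2,3], [1,2,5], [1,3,6], [1,5,7], [1,6,7], [2,3,7], [2,4,5], [2,4,6], [2,6,7], [3,4,5], [3,4,6], [3,5,7]

so the chain groups are C_0 ≅ Z^7, C_1 ≅ Z^18, C_2 ≅ Z^12.

Boundary ∂_1: C_1 → C_0 is given by ∂[p,q] = [q] − [p].
The 7×18 boundary matrix has rank 6 and Smith normal form diag(1,1,1,1,1,1).

The boundary map ∂_2: C_2 → C_1 acts by ∂[p,q,r] = [q,r] − [p,r] + [p,q]. For instance
  ∂[1,2,3] = [2,3] − [1,3] + [1,2],
  ∂[2,4,5] = [4,5] − [2,5] + [2,4].
As a 18×12 matrix over Z this has rank 12, with invariant factors (1,1,1,1,1,1,1,1,1,1,1,2).

Computing H_k = (kernel of ∂_k) / (image of ∂_{k+1}):

  H_2: rank ker ∂_2 − rank ∂_3 = (12 − 12) − 0 = 0, and there is no ∂_3, so H_2 ≅ 0.

(K is a triangulation of the real projective plane RP^2.)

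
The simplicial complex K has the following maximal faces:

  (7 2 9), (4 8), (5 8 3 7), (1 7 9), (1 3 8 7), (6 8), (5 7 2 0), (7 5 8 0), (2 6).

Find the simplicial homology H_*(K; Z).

Order the vertices as 0 < 1 < 2 < 3 < 4 < 5 < 6 < 7 < 8 < 9. Listing each simplex with vertices in this order, K has dimension 3 with simplices:

  0-simplices (10): [0], [1], [2], [3], [4], [5], [6], [7], [8], [9]
  1-simplices (21): [0,2], [0,5], [0,7], [0,8], [1,3], [1,7], [1,8], [1,9], [2,5], [2,6], [2,7], [2,9], [3,5], [3,7], [3,8], [4,8], [5,7], [5,8], [6,8], [7,8], [7,9]
  2-simplices (15): [0,2,5], [0,2,7], [0,5,7], [0,5,8], [0,7,8], [1,3,7], [1,3,8], [1,7,8], [1,7,9], [2,5,7], [2,7,9], [3,5,7], [3,5,8], [3,7,8], [5,7,8]
  3-simplices (4): [0,2,5,7], [0,5,7,8], [1,3,7,8], [3,5,7,8]

giving chain groups C_0 ≅ Z^10, C_1 ≅ Z^21, C_2 ≅ Z^15, C_3 ≅ Z^4.

The boundary map ∂_1: C_1 → C_0 sends each edge [p,q] (with p < q) to q − p.
As a 10×21 matrix over Z this has rank 9, with invariant factors (1,1,1,1,1,1,1,1,1).

The boundary map ∂_2: C_2 → C_1 maps a triangle to the signed sum of its edges. For instance
  ∂[3,7,8] = [7,8] − [3,8] + [3,7],
  ∂[0,7,8] = [7,8] − [0,8] + [0,7].
This gives a 21×15 integer matrix of rank 11; reducing to Smith normal form yields diagonal entries (1,1,1,1,1,1,1,1,1,1,1).

The boundary map ∂_3: C_3 → C_2 sends each 3-simplex σ to the alternating sum Σ_i (−1)^i (σ with its i-th vertex removed). For instance
  ∂[1,3,7,8] = [3,7,8] − [1,7,8] + [1,3,8] − [1,3,7],
  ∂[0,5,7,8] = [5,7,8] − [0,7,8] + [0,5,8] − [0,5,7].
The 15×4 boundary matrix has rank 4 and Smith normal form diag(1,1,1,1).

From H_k ≅ ker(∂_k) / im(∂_{k+1}) we obtain:

  H_0: rank C_0 − rank ∂_1 = 10 − 9 = 1, and the invariant factors of ∂_1 are all 1, so H_0 = Z.
  H_1: rank ker ∂_1 − rank ∂_2 = (21 − 9) − 11 = 1, and the invariant factors of ∂_2 are all 1, so H_1 = Z.
  H_2: rank ker ∂_2 − rank ∂_3 = (15 − 11) − 4 = 0, and the invariant factors of ∂_3 are all 1, so H_2 = 0.
  H_3: rank ker ∂_3 − rank ∂_4 = (4 − 4) − 0 = 0, and there is no ∂_4, so H_3 = 0.

H_0 ≅ Z,  H_1 ≅ Z,  H_2 = 0,  H_3 = 0.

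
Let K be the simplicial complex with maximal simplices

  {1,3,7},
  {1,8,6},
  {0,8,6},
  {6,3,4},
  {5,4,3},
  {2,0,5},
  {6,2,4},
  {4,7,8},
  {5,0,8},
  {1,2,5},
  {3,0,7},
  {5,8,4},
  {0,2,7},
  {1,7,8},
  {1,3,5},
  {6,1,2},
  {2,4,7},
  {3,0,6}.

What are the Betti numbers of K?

Take the total order 0 < 1 < 2 < 3 < 4 < 5 < 6 < 7 < 8 on the vertex set. Then K (dimension 2) consists of the simplices:

  0-simplices (9): [0], [1], [2], [3], [4], [5], [6], [7], [8]
  1-simplices (27): (27 of them)
  2-simplices (18): [0,2,5], [0,2,7], [0,3,6], [0,3,7], [0,5,8], [0,6,8], [1,2,5], [1,2,6], [1,3,5], [1,3,7], [1,6,8], [1,7,8], [2,4,6], [2,4,7], [3,4,5], [3,4,6], [4,5,8], [4,7,8]

so the chain groups are C_0 ≅ Z^9, C_1 ≅ Z^27, C_2 ≅ Z^18.

The boundary map ∂_1: C_1 → C_0 is given by ∂[p,q] = [q] − [p]. For instance
  ∂[2,5] = [5] − [2].
The resulting 9×27 matrix has rank 8, and its Smith normal form has invariant factors (1,1,1,1,1,1,1,1).

The boundary map ∂_2: C_2 → C_1 acts by ∂[p,q,r] = [q,r] − [p,r] + [p,q]. For instance
  ∂[1,2,5] = [2,5] − [1,5] + [1,2],
  ∂[0,2,5] = [2,5] − [0,5] + [0,2].
As a 27×18 matrix over Z this has rank 17, with invariant factors (1,1,1,1,1,1,1,1,1,1,1,1,1,1,1,1,1).

Now H_k = ker ∂_k / im ∂_{k+1}, so:

  H_0: rank C_0 − rank ∂_1 = 9 − 8 = 1, and the invariant factors of ∂_1 are all 1, so H_0 ≅ Z.
  H_1: rank ker ∂_1 − rank ∂_2 = (27 − 8) − 17 = 2, and the invariant factors of ∂_2 are all 1, so H_1 ≅ Z^2.
  H_2: rank ker ∂_2 − rank ∂_3 = (18 − 17) − 0 = 1, and there is no ∂_3, so H_2 ≅ Z.

As a check, the Euler characteristic is 9 − 27 + 18 = 0, which agrees with 1 − 2 + 1 = 0.
(K is a triangulation of the torus T^2.)

Hence the Betti numbers are b_0 = 1, b_1 = 2, b_2 = 1.

b_0 = 1, b_1 = 2, b_2 = 1.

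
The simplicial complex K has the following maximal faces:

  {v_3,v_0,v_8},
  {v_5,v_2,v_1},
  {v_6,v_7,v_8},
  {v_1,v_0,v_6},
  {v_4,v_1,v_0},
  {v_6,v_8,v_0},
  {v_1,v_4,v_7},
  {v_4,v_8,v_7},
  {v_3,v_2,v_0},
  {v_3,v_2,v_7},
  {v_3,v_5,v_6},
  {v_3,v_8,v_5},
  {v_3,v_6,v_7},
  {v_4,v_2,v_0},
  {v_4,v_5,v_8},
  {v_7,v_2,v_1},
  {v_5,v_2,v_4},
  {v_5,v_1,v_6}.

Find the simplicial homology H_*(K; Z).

H_0 = Z,  H_1 = Z × Z/2,  H_2 = 0.

Order the vertices as v_0 < v_1 < v_2 < v_3 < v_4 < v_5 < v_6 < v_7 < v_8. Listing each simplex with vertices in this order, K has dimension 2 with simplices:

  0-simplices (9): [v_0], [v_1], [v_2], [v_3], [v_4], [v_5], [v_6], [v_7], [v_8]
  1-simplices (27): (27 of them)
  2-simplices (18): (18 of them)

so the chain groups are C_0 ≅ Z^9, C_1 ≅ Z^27, C_2 ≅ Z^18.

∂_1: C_1 → C_0 maps an edge to its endpoints' difference, ∂[p,q] = q − p.
The 9×27 boundary matrix has rank 8 and Smith normal form diag(1,1,1,1,1,1,1,1).

Boundary ∂_2: C_2 → C_1 maps a triangle to the signed sum of its edges. For instance
  ∂[v_0,v_1,v_6] = [v_1,v_6] − [v_0,v_6] + [v_0,v_1],
  ∂[v_3,v_5,v_8] = [v_5,v_8] − [v_3,v_8] + [v_3,v_5].
The 27×18 boundary matrix has rank 18 and Smith normal form diag(1,1,1,1,1,1,1,1,1,1,1,1,1,1,1,1,1,2).

Now H_k = ker ∂_k / im ∂_{k+1}, so:

  H_0: rank C_0 − rank ∂_1 = 9 − 8 = 1, and the invariant factors of ∂_1 are all 1, so H_0 ≅ Z.
  H_1: rank ker ∂_1 − rank ∂_2 = (27 − 8) − 18 = 1, and ∂_2 has invariant factor 2 > 1, so H_1 ≅ Z × Z/2.
  H_2: rank ker ∂_2 − rank ∂_3 = (18 − 18) − 0 = 0, and there is no ∂_3, so H_2 ≅ 0.

As a check, the Euler characteristic is 9 − 27 + 18 = 0, which agrees with 1 − 1 + 0 = 0.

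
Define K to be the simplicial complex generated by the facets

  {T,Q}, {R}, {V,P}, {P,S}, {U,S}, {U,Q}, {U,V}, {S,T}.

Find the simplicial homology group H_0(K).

H_0 = Z^2.

Take the total order P < Q < R < S < T < U < V on the vertex set. Then K (dimension 1) consists of the simplices:

  0-simplices (7): P, Q, R, S, T, U, V
  1-simplices (7): PS, PV, QT, QU, ST, SU, UV

giving chain groups C_0 ≅ Z^7, C_1 ≅ Z^7.

Boundary ∂_1: C_1 → C_0 is given by ∂[p,q] = [q] − [p].
The 7×7 boundary matrix has rank 5 and Smith normal form diag(1,1,1,1,1).

Now H_k = ker ∂_k / im ∂_{k+1}, so:

  H_0: rank C_0 − rank ∂_1 = 7 − 5 = 2, and the invariant factors of ∂_1 are all 1, so H_0 ≅ Z^2.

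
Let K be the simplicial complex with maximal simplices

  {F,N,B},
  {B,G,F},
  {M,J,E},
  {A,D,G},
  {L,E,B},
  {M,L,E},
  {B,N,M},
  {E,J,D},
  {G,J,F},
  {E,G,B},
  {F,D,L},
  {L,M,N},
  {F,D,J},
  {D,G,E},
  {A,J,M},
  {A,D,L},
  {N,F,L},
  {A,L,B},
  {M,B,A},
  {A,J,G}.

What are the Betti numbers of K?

b_0 = 1, b_1 = 1, b_2 = 0.

We work with the vertex ordering A < B < D < E < F < G < J < L < M < N. The simplices of K, each written with vertices in increasing order, are:

  0-simplices (10): A, B, D, E, F, G, J, L, M, N
  1-simplices (30): AB, AD, AG, AJ, AL, AM, BE, BF, BG, BL, BM, BN, DE, DF, DG, DJ, DL, EG, EJ, EL, EM, FG, FJ, FL, FN, GJ, JM, LM, LN, MN
  2-simplices (20): ABL, ABM, ADG, ADL, AGJ, AJM, BEG, BEL, BFG, BFN, BMN, DEG, DEJ, DFJ, DFL, EJM, ELM, FGJ, FLN, LMN

so the chain groups are C_0 ≅ Z^10, C_1 ≅ Z^30, C_2 ≅ Z^20.

Boundary ∂_1: C_1 → C_0 sends each edge [p,q] (with p < q) to q − p.
This gives a 10×30 integer matrix of rank 9; reducing to Smith normal form yields diagonal entries (1,1,1,1,1,1,1,1,1).

The boundary map ∂_2: C_2 → C_1 acts by ∂[p,q,r] = [q,r] − [p,r] + [p,q]. For instance
  ∂FLN = LN − FN + FL,
  ∂EJM = JM − EM + EJ.
The 30×20 boundary matrix has rank 20 and Smith normal form diag(1,1,1,1,1,1,1,1,1,1,1,1,1,1,1,1,1,1,1,2).

Computing H_k = (kernel of ∂_k) / (image of ∂_{k+1}):

  H_0: rank C_0 − rank ∂_1 = 10 − 9 = 1, and the invariant factors of ∂_1 are all 1, so H_0 = Z.
  H_1: rank ker ∂_1 − rank ∂_2 = (30 − 9) − 20 = 1, and ∂_2 has invariant factor 2 > 1, so H_1 = Z × Z/2.
  H_2: rank ker ∂_2 − rank ∂_3 = (20 − 20) − 0 = 0, and there is no ∂_3, so H_2 = 0.

As a check, the Euler characteristic is 10 − 30 + 20 = 0, which agrees with 1 − 1 + 0 = 0.
(K is a triangulation of the Klein bottle.)

Hence the Betti numbers are b_0 = 1, b_1 = 1, b_2 = 0.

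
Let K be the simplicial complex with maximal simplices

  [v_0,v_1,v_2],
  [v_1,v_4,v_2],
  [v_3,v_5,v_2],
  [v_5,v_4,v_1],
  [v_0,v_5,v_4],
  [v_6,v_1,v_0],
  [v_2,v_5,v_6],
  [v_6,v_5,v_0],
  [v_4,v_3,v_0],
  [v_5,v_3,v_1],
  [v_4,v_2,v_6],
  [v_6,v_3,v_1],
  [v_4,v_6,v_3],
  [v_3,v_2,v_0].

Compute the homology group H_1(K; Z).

Take the total order v_0 < v_1 < v_2 < v_3 < v_4 < v_5 < v_6 on the vertex set. Then K (dimension 2) consists of the simplices:

  0-simplices (7): [v_0], [v_1], [v_2], [v_3], [v_4], [v_5], [v_6]
  1-simplices (21): (21 of them)
  2-simplices (14): (14 of them)

giving chain groups C_0 ≅ Z^7, C_1 ≅ Z^21, C_2 ≅ Z^14.

Boundary ∂_1: C_1 → C_0 sends each edge [p,q] (with p < q) to q − p.
This gives a 7×21 integer matrix of rank 6; reducing to Smith normal form yields diagonal entries (1,1,1,1,1,1).

The boundary map ∂_2: C_2 → C_1 sends each 2-simplex [p,q,r] to [q,r] − [p,r] + [p,q]. For instance
  ∂[v_0,v_2,v_3] = [v_2,v_3] − [v_0,v_3] + [v_0,v_2],
  ∂[v_0,v_5,v_6] = [v_5,v_6] − [v_0,v_6] + [v_0,v_5].
As a 21×14 matrix over Z this has rank 13, with invariant factors (1,1,1,1,1,1,1,1,1,1,1,1,1).

Reading off H_k = ker ∂_k / im ∂_{k+1}:

  H_1: rank ker ∂_1 − rank ∂_2 = (21 − 6) − 13 = 2, and the invariant factors of ∂_2 are all 1, so H_1 = Z^2.

(K is a triangulation of the torus T^2.)

H_1 ≅ Z^2.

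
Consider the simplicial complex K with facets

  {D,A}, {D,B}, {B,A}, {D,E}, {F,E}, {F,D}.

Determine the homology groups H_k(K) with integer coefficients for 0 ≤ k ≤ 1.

H_0 = Z,  H_1 = Z^2.

K has 5 vertices, 6 edges.
rank ∂_0 = 0, rank ∂_1 = 4 ⇒ b_0 = 5 − 0 − 4 = 1; all invariant factors of ∂_1 are 1 so no torsion. So H_0 ≅ Z.
rank ∂_1 = 4, rank ∂_2 = 0 ⇒ b_1 = 6 − 4 − 0 = 2. So H_1 ≅ Z^2.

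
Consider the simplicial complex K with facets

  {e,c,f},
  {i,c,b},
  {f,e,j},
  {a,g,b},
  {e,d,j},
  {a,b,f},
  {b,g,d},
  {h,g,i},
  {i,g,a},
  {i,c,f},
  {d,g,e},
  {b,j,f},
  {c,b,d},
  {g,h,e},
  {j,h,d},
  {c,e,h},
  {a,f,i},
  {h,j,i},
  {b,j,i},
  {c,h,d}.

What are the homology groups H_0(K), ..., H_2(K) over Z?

We work with the vertex ordering a < b < c < d < e < f < g < h < i < j. The simplices of K, each written with vertices in increasing order, are:

  0-simplices (10): a, b, c, d, e, f, g, h, i, j
  1-simplices (30): ab, af, ag, ai, bc, bd, bf, bg, bi, bj, cd, ce, cf, ch, ci, de, dg, dh, dj, ef, eg, eh, ej, fi, fj, gh, gi, hi, hj, ij
  2-simplices (20): abf, abg, afi, agi, bcd, bci, bdg, bfj, bij, cdh, cef, ceh, cfi, deg, dej, dhj, efj, egh, ghi, hij

so the chain groups are C_0 ≅ Z^10, C_1 ≅ Z^30, C_2 ≅ Z^20.

The boundary map ∂_1: C_1 → C_0 maps an edge to its endpoints' difference, ∂[p,q] = q − p. For instance
  ∂fj = j − f.
The 10×30 boundary matrix has rank 9 and Smith normal form diag(1,1,1,1,1,1,1,1,1).

The boundary map ∂_2: C_2 → C_1 maps a triangle to the signed sum of its edges. For instance
  ∂abf = bf − af + ab,
  ∂efj = fj − ej + ef.
The 30×20 boundary matrix has rank 20 and Smith normal form diag(1,1,1,1,1,1,1,1,1,1,1,1,1,1,1,1,1,1,1,2).

Now H_k = ker ∂_k / im ∂_{k+1}, so:

  H_0: rank C_0 − rank ∂_1 = 10 − 9 = 1, and the invariant factors of ∂_1 are all 1, so H_0 ≅ Z.
  H_1: rank ker ∂_1 − rank ∂_2 = (30 − 9) − 20 = 1, and ∂_2 has invariant factor 2 > 1, so H_1 ≅ Z ⊕ Z_2.
  H_2: rank ker ∂_2 − rank ∂_3 = (20 − 20) − 0 = 0, and there is no ∂_3, so H_2 ≅ 0.

(K is a triangulation of the Klein bottle.)

H_0 = Z,  H_1 = Z ⊕ Z_2,  H_2 = 0.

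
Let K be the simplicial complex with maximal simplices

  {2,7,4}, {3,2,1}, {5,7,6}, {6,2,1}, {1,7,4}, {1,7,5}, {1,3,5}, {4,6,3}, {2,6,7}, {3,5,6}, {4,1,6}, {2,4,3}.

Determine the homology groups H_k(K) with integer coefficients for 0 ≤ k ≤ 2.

H_0 = Z,  H_1 = Z/2Z,  H_2 = 0.

Take the total order 1 < 2 < 3 < 4 < 5 < 6 < 7 on the vertex set. Then K (dimension 2) consists of the simplices:

  0-simplices (7): [1], [2], [3], [4], [5], [6], [7]
  1-simplices (18): [1,2], [1,3], [1,4], [1,5], [1,6], [1,7], [2,3], [2,4], [2,6], [2,7], [3,4], [3,5], [3,6], [4,6], [4,7], [5,6], [5,7], [6,7]
  2-simplices (12): [1,2,3], [1,2,6], [1,3,5], [1,4,6], [1,4,7], [1,5,7], [2,3,4], [2,4,7], [2,6,7], [3,4,6], [3,5,6], [5,6,7]

Hence C_0 ≅ Z^7, C_1 ≅ Z^18, C_2 ≅ Z^12.

The boundary map ∂_1: C_1 → C_0 maps an edge to its endpoints' difference, ∂[p,q] = q − p. For instance
  ∂[2,7] = [7] − [2].
The resulting 7×18 matrix has rank 6, and its Smith normal form has invariant factors (1,1,1,1,1,1).

Boundary ∂_2: C_2 → C_1 sends each 2-simplex [p,q,r] to [q,r] − [p,r] + [p,q]. For instance
  ∂[1,2,6] = [2,6] − [1,6] + [1,2],
  ∂[2,4,7] = [4,7] − [2,7] + [2,4].
As a 18×12 matrix over Z this has rank 12, with invariant factors (1,1,1,1,1,1,1,1,1,1,1,2).

Now H_k = ker ∂_k / im ∂_{k+1}, so:

  H_0: rank C_0 − rank ∂_1 = 7 − 6 = 1, and the invariant factors of ∂_1 are all 1, so H_0 = Z.
  H_1: rank ker ∂_1 − rank ∂_2 = (18 − 6) − 12 = 0, and ∂_2 has invariant factor 2 > 1, so H_1 = Z/2Z.
  H_2: rank ker ∂_2 − rank ∂_3 = (12 − 12) − 0 = 0, and there is no ∂_3, so H_2 = 0.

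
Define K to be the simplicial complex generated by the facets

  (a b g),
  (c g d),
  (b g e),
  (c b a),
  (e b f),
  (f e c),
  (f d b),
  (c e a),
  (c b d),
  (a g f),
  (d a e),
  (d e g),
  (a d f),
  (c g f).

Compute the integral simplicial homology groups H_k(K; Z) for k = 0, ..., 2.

H_0 ≅ Z,  H_1 ≅ Z^2,  H_2 ≅ Z.

K has 7 vertices, 21 edges, 14 triangles.
rank ∂_0 = 0, rank ∂_1 = 6 ⇒ b_0 = 7 − 0 − 6 = 1; all invariant factors of ∂_1 are 1 so no torsion. So H_0 = Z.
rank ∂_1 = 6, rank ∂_2 = 13 ⇒ b_1 = 21 − 6 − 13 = 2; all invariant factors of ∂_2 are 1 so no torsion. So H_1 = Z^2.
rank ∂_2 = 13, rank ∂_3 = 0 ⇒ b_2 = 14 − 13 − 0 = 1. So H_2 = Z.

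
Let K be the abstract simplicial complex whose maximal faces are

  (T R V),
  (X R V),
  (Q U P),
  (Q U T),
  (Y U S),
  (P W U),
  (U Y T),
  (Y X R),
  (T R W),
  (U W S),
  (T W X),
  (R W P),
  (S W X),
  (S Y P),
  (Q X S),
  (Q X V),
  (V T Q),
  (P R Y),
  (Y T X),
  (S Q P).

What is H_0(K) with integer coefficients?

H_0 ≅ Z.

K has 10 vertices, 30 edges, 20 triangles.
rank ∂_0 = 0, rank ∂_1 = 9 ⇒ b_0 = 10 − 0 − 9 = 1; all invariant factors of ∂_1 are 1 so no torsion. So H_0 ≅ Z.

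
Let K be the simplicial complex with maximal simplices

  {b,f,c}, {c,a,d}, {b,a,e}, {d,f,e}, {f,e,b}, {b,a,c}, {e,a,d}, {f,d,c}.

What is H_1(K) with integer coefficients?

Take the total order a < b < c < d < e < f on the vertex set. Then K (dimension 2) consists of the simplices:

  0-simplices (6): a, b, c, d, e, f
  1-simplices (12): ab, ac, ad, ae, bc, be, bf, cd, cf, de, df, ef
  2-simplices (8): abc, abe, acd, ade, bcf, bef, cdf, def

so the chain groups are C_0 ≅ Z^6, C_1 ≅ Z^12, C_2 ≅ Z^8.

Boundary ∂_1: C_1 → C_0 maps an edge to its endpoints' difference, ∂[p,q] = q − p. For instance
  ∂ef = f − e.
The 6×12 boundary matrix has rank 5 and Smith normal form diag(1,1,1,1,1).

∂_2: C_2 → C_1 sends each 2-simplex [p,q,r] to [q,r] − [p,r] + [p,q]. For instance
  ∂def = ef − df + de,
  ∂acd = cd − ad + ac.
The 12×8 boundary matrix has rank 7 and Smith normal form diag(1,1,1,1,1,1,1).

Reading off H_k = ker ∂_k / im ∂_{k+1}:

  H_1: rank ker ∂_1 − rank ∂_2 = (12 − 5) − 7 = 0, and the invariant factors of ∂_2 are all 1, so H_1 ≅ 0.

H_1 ≅ 0.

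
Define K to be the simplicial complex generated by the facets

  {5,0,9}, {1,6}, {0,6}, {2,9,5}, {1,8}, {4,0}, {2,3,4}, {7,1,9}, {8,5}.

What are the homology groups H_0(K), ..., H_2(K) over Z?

H_0 ≅ Z,  H_1 ≅ Z^3,  H_2 = 0.

We work with the vertex ordering 0 < 1 < 2 < 3 < 4 < 5 < 6 < 7 < 8 < 9. The simplices of K, each written with vertices in increasing order, are:

  0-simplices (10): [0], [1], [2], [3], [4], [5], [6], [7], [8], [9]
  1-simplices (16): [0,4], [0,5], [0,6], [0,9], [1,6], [1,7], [1,8], [1,9], [2,3], [2,4], [2,5], [2,9], [3,4], [5,8], [5,9], [7,9]
  2-simplices (4): [0,5,9], [1,7,9], [2,3,4], [2,5,9]

Hence C_0 ≅ Z^10, C_1 ≅ Z^16, C_2 ≅ Z^4.

The boundary map ∂_1: C_1 → C_0 maps an edge to its endpoints' difference, ∂[p,q] = q − p. For instance
  ∂[0,6] = [6] − [0].
As a 10×16 matrix over Z this has rank 9, with invariant factors (1,1,1,1,1,1,1,1,1).

Boundary ∂_2: C_2 → C_1 maps a triangle to the signed sum of its edges. For instance
  ∂[1,7,9] = [7,9] − [1,9] + [1,7],
  ∂[2,5,9] = [5,9] − [2,9] + [2,5].
As a 16×4 matrix over Z this has rank 4, with invariant factors (1,1,1,1).

Reading off H_k = ker ∂_k / im ∂_{k+1}:

  H_0: rank C_0 − rank ∂_1 = 10 − 9 = 1, and the invariant factors of ∂_1 are all 1, so H_0 ≅ Z.
  H_1: rank ker ∂_1 − rank ∂_2 = (16 − 9) − 4 = 3, and the invariant factors of ∂_2 are all 1, so H_1 ≅ Z^3.
  H_2: rank ker ∂_2 − rank ∂_3 = (4 − 4) − 0 = 0, and there is no ∂_3, so H_2 ≅ 0.

As a check, the Euler characteristic is 10 − 16 + 4 = -2, which agrees with 1 − 3 + 0 = -2.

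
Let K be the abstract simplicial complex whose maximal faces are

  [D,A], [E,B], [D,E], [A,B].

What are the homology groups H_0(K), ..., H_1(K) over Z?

H_0 ≅ Z,  H_1 ≅ Z.

Fix the vertex order A < B < D < E and write every simplex with vertices in increasing order. Then dim K = 1 and the simplices of K are:

  0-simplices (4): A, B, D, E
  1-simplices (4): AB, AD, BE, DE

Hence C_0 ≅ Z^4, C_1 ≅ Z^4.

The boundary map ∂_1: C_1 → C_0 is given by ∂[p,q] = [q] − [p]. For instance
  ∂BE = E − B.
This gives a 4×4 integer matrix of rank 3; reducing to Smith normal form yields diagonal entries (1,1,1).

Now H_k = ker ∂_k / im ∂_{k+1}, so:

  H_0: rank C_0 − rank ∂_1 = 4 − 3 = 1, and the invariant factors of ∂_1 are all 1, so H_0 = Z.
  H_1: rank ker ∂_1 − rank ∂_2 = (4 − 3) − 0 = 1, and there is no ∂_2, so H_1 = Z.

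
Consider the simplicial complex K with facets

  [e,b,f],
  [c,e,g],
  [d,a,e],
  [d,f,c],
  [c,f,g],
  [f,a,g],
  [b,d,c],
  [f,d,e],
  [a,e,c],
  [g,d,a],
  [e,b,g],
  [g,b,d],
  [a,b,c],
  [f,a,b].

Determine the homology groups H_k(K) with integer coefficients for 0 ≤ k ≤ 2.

We work with the vertex ordering a < b < c < d < e < f < g. The simplices of K, each written with vertices in increasing order, are:

  0-simplices (7): a, b, c, d, e, f, g
  1-simplices (21): ab, ac, ad, ae, af, ag, bc, bd, be, bf, bg, cd, ce, cf, cg, de, df, dg, ef, eg, fg
  2-simplices (14): abc, abf, ace, ade, adg, afg, bcd, bdg, bef, beg, cdf, ceg, cfg, def

Hence C_0 ≅ Z^7, C_1 ≅ Z^21, C_2 ≅ Z^14.

Boundary ∂_1: C_1 → C_0 sends each edge [p,q] (with p < q) to q − p. For instance
  ∂bf = f − b.
As a 7×21 matrix over Z this has rank 6, with invariant factors (1,1,1,1,1,1).

Boundary ∂_2: C_2 → C_1 sends each 2-simplex [p,q,r] to [q,r] − [p,r] + [p,q]. For instance
  ∂afg = fg − ag + af,
  ∂bef = ef − bf + be.
This gives a 21×14 integer matrix of rank 13; reducing to Smith normal form yields diagonal entries (1,1,1,1,1,1,1,1,1,1,1,1,1).

From H_k ≅ ker(∂_k) / im(∂_{k+1}) we obtain:

  H_0: rank C_0 − rank ∂_1 = 7 − 6 = 1, and the invariant factors of ∂_1 are all 1, so H_0 = Z.
  H_1: rank ker ∂_1 − rank ∂_2 = (21 − 6) − 13 = 2, and the invariant factors of ∂_2 are all 1, so H_1 = Z^2.
  H_2: rank ker ∂_2 − rank ∂_3 = (14 − 13) − 0 = 1, and there is no ∂_3, so H_2 = Z.

H_0 ≅ Z,  H_1 ≅ Z^2,  H_2 ≅ Z.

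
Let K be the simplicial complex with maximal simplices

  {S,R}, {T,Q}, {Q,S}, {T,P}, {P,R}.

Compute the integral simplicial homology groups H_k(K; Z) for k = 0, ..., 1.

H_0 = Z,  H_1 = Z.

Fix the vertex order P < Q < R < S < T and write every simplex with vertices in increasing order. Then dim K = 1 and the simplices of K are:

  0-simplices (5): P, Q, R, S, T
  1-simplices (5): PR, PT, QS, QT, RS

giving chain groups C_0 ≅ Z^5, C_1 ≅ Z^5.

The boundary map ∂_1: C_1 → C_0 is given by ∂[p,q] = [q] − [p].
This gives a 5×5 integer matrix of rank 4; reducing to Smith normal form yields diagonal entries (1,1,1,1).

Reading off H_k = ker ∂_k / im ∂_{k+1}:

  H_0: rank C_0 − rank ∂_1 = 5 − 4 = 1, and the invariant factors of ∂_1 are all 1, so H_0 = Z.
  H_1: rank ker ∂_1 − rank ∂_2 = (5 − 4) − 0 = 1, and there is no ∂_2, so H_1 = Z.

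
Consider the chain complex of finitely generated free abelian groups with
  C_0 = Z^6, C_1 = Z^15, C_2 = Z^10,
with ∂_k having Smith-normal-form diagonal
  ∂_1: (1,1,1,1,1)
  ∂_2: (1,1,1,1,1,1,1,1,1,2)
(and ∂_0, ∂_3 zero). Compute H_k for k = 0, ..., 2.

H_0: b_0 = 6 − 0 − 5 = 1; torsion from ∂_1 factors > 1: none. So H_0 = Z.
H_1: b_1 = 15 − 5 − 10 = 0; torsion from ∂_2 factors > 1: [2]. So H_1 = Z_2.
H_2: b_2 = 10 − 10 − 0 = 0; torsion from ∂_3 factors > 1: none. So H_2 = 0.

H_0 = Z,  H_1 = Z_2,  H_2 = 0.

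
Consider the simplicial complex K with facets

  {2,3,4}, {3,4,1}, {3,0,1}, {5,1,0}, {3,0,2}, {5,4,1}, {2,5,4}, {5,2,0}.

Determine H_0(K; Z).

Fix the vertex order 0 < 1 < 2 < 3 < 4 < 5 and write every simplex with vertices in increasing order. Then dim K = 2 and the simplices of K are:

  0-simplices (6): [0], [1], [2], [3], [4], [5]
  1-simplices (12): [0,1], [0,2], [0,3], [0,5], [1,3], [1,4], [1,5], [2,3], [2,4], [2,5], [3,4], [4,5]
  2-simplices (8): [0,1,3], [0,1,5], [0,2,3], [0,2,5], [1,3,4], [1,4,5], [2,3,4], [2,4,5]

Hence C_0 ≅ Z^6, C_1 ≅ Z^12, C_2 ≅ Z^8.

Boundary ∂_1: C_1 → C_0 is given by ∂[p,q] = [q] − [p].
The resulting 6×12 matrix has rank 5, and its Smith normal form has invariant factors (1,1,1,1,1).

Boundary ∂_2: C_2 → C_1 acts by ∂[p,q,r] = [q,r] − [p,r] + [p,q]. For instance
  ∂[0,2,5] = [2,5] − [0,5] + [0,2],
  ∂[1,4,5] = [4,5] − [1,5] + [1,4].
As a 12×8 matrix over Z this has rank 7, with invariant factors (1,1,1,1,1,1,1).

Now H_k = ker ∂_k / im ∂_{k+1}, so:

  H_0: rank C_0 − rank ∂_1 = 6 − 5 = 1, and the invariant factors of ∂_1 are all 1, so H_0 ≅ Z.

H_0 = Z.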